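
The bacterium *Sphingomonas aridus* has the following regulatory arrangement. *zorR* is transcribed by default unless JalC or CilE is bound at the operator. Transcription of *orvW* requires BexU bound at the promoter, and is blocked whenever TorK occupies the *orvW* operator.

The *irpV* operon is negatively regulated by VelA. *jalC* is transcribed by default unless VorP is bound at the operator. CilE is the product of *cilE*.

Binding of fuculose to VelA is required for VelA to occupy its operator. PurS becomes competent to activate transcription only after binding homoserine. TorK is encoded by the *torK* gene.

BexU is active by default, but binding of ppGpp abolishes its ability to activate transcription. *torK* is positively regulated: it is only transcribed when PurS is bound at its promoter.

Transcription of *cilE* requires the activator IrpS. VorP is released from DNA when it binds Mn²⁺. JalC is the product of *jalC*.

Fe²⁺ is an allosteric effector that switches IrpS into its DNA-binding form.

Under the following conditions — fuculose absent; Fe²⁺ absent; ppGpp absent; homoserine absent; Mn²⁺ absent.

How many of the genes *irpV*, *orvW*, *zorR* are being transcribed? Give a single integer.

Fuculose is absent, so VelA is inactive.
With no repressor bound, *irpV* is transcribed.
→ *irpV* is ON.
Homoserine is absent, so PurS is inactive.
Required activator PurS is absent, so *torK* is not transcribed.
So TorK is not produced.
ppGpp is absent, so BexU is active.
No repressor is bound and BexU is active, so *orvW* is transcribed.
→ *orvW* is ON.
Mn²⁺ is absent, so VorP is active.
With repressor VorP bound, *jalC* is not transcribed.
So JalC is not produced.
Fe²⁺ is absent, so IrpS is inactive.
Required activator IrpS is absent, so *cilE* is not transcribed.
So CilE is not produced.
With no repressor bound, *zorR* is transcribed.
→ *zorR* is ON.
3 of the 3 genes are transcribed.

3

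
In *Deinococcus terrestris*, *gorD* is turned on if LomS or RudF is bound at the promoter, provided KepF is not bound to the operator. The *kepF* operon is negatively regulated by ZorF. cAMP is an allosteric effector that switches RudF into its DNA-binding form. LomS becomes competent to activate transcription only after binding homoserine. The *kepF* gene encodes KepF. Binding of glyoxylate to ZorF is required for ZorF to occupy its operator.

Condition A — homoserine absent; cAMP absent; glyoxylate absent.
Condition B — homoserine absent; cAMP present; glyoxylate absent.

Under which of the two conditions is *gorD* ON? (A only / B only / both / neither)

Condition A:
Homoserine is absent, so LomS is inactive.
cAMP is absent, so RudF is inactive.
Glyoxylate is absent, so ZorF is inactive.
With no repressor bound, *kepF* is transcribed.
So KepF is produced and active.
With repressor KepF bound, *gorD* is not transcribed.
→ *gorD* is OFF in A.
Condition B:
Homoserine is absent, so LomS is inactive.
cAMP is present, so RudF is active.
Glyoxylate is absent, so ZorF is inactive.
With no repressor bound, *kepF* is transcribed.
So KepF is produced and active.
With repressor KepF bound, *gorD* is not transcribed.
→ *gorD* is OFF in B.

neither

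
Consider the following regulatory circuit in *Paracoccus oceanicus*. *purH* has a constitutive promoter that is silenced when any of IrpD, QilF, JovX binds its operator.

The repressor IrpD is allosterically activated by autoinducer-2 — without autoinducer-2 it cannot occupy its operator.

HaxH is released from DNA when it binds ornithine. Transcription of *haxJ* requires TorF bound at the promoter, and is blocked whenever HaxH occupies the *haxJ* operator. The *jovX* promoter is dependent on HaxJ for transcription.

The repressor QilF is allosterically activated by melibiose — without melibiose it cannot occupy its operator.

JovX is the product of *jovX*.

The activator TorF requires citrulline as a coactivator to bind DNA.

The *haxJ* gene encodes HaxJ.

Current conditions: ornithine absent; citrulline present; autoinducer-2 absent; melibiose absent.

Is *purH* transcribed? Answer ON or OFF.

ON

Autoinducer-2 is absent, so IrpD is inactive.
Melibiose is absent, so QilF is inactive.
Ornithine is absent, so HaxH is active.
Citrulline is present, so TorF is active.
With repressor HaxH bound, *haxJ* is not transcribed.
So HaxJ is not produced.
Required activator HaxJ is absent, so *jovX* is not transcribed.
So JovX is not produced.
With no repressor bound, *purH* is transcribed.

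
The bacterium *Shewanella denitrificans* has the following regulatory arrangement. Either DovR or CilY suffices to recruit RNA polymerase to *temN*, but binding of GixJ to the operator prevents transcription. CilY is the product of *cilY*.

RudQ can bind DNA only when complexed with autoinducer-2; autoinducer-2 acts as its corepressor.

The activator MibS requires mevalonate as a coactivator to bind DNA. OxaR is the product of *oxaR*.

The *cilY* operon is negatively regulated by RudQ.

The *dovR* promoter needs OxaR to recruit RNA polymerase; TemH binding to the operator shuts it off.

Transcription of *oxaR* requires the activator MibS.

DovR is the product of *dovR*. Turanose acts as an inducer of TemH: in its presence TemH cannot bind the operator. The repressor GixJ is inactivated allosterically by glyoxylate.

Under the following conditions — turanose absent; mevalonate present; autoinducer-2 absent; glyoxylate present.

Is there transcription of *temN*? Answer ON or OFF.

ON

Mevalonate is present, so MibS is active.
No repressor is bound and MibS is active, so *oxaR* is transcribed.
So OxaR is produced and active.
Turanose is absent, so TemH is active.
With repressor TemH bound, *dovR* is not transcribed.
So DovR is not produced.
Glyoxylate is present, so GixJ is inactive.
Autoinducer-2 is absent, so RudQ is inactive.
With no repressor bound, *cilY* is transcribed.
So CilY is produced and active.
Activator CilY is present, so *temN* is transcribed.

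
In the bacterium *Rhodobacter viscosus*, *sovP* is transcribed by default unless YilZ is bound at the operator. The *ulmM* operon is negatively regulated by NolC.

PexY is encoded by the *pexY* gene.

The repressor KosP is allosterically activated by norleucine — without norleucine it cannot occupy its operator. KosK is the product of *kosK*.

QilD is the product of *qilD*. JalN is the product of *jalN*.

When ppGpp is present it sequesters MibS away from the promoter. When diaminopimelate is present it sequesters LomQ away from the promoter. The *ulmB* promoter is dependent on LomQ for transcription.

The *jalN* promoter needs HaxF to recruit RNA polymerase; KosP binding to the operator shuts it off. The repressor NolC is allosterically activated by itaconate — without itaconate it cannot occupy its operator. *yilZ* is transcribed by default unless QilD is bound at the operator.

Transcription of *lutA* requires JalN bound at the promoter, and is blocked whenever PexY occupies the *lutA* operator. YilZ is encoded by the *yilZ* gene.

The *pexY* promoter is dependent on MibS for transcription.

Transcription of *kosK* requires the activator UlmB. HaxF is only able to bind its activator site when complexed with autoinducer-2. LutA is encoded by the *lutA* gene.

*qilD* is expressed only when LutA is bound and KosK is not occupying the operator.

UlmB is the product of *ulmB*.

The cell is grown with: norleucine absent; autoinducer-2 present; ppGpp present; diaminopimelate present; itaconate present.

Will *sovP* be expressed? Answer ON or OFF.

Norleucine is absent, so KosP is inactive.
Autoinducer-2 is present, so HaxF is active.
No repressor is bound and HaxF is active, so *jalN* is transcribed.
So JalN is produced and active.
ppGpp is present, so MibS is inactive.
Required activator MibS is absent, so *pexY* is not transcribed.
So PexY is not produced.
No repressor is bound and JalN is active, so *lutA* is transcribed.
So LutA is produced and active.
Diaminopimelate is present, so LomQ is inactive.
Required activator LomQ is absent, so *ulmB* is not transcribed.
So UlmB is not produced.
Required activator UlmB is absent, so *kosK* is not transcribed.
So KosK is not produced.
No repressor is bound and LutA is active, so *qilD* is transcribed.
So QilD is produced and active.
With repressor QilD bound, *yilZ* is not transcribed.
So YilZ is not produced.
With no repressor bound, *sovP* is transcribed.

ON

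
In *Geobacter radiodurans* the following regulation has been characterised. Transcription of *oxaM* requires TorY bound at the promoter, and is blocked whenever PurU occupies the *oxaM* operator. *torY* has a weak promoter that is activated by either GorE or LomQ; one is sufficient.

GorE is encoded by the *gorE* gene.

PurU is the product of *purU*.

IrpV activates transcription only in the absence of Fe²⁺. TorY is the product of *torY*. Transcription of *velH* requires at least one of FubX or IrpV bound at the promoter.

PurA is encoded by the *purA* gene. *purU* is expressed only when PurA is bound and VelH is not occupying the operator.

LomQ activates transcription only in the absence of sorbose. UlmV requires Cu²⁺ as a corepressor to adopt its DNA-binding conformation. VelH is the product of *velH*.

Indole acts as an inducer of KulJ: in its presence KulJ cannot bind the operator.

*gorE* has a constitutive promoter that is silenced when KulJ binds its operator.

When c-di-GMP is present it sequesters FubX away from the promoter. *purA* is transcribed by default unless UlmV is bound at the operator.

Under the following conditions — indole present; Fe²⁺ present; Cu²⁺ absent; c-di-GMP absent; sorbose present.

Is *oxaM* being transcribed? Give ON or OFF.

ON

Indole is present, so KulJ is inactive.
With no repressor bound, *gorE* is transcribed.
So GorE is produced and active.
Sorbose is present, so LomQ is inactive.
Activator GorE is present, so *torY* is transcribed.
So TorY is produced and active.
Cu²⁺ is absent, so UlmV is inactive.
With no repressor bound, *purA* is transcribed.
So PurA is produced and active.
c-di-GMP is absent, so FubX is active.
Fe²⁺ is present, so IrpV is inactive.
Activator FubX is present, so *velH* is transcribed.
So VelH is produced and active.
With repressor VelH bound, *purU* is not transcribed.
So PurU is not produced.
No repressor is bound and TorY is active, so *oxaM* is transcribed.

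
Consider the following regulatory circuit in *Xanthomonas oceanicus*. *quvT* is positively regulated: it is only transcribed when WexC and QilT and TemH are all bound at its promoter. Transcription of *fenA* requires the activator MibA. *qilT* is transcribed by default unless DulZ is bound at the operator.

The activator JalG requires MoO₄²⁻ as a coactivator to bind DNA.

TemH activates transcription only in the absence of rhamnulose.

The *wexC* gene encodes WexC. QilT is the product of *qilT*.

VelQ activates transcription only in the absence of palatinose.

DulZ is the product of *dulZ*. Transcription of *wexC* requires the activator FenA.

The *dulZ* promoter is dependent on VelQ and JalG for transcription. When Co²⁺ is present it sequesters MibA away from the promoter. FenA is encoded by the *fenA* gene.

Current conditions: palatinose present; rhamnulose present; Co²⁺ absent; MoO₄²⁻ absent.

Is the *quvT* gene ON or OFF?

Co²⁺ is absent, so MibA is active.
No repressor is bound and MibA is active, so *fenA* is transcribed.
So FenA is produced and active.
No repressor is bound and FenA is active, so *wexC* is transcribed.
So WexC is produced and active.
Palatinose is present, so VelQ is inactive.
MoO₄²⁻ is absent, so JalG is inactive.
Required activator VelQ is absent, so *dulZ* is not transcribed.
So DulZ is not produced.
With no repressor bound, *qilT* is transcribed.
So QilT is produced and active.
Rhamnulose is present, so TemH is inactive.
Required activator TemH is absent, so *quvT* is not transcribed.

OFF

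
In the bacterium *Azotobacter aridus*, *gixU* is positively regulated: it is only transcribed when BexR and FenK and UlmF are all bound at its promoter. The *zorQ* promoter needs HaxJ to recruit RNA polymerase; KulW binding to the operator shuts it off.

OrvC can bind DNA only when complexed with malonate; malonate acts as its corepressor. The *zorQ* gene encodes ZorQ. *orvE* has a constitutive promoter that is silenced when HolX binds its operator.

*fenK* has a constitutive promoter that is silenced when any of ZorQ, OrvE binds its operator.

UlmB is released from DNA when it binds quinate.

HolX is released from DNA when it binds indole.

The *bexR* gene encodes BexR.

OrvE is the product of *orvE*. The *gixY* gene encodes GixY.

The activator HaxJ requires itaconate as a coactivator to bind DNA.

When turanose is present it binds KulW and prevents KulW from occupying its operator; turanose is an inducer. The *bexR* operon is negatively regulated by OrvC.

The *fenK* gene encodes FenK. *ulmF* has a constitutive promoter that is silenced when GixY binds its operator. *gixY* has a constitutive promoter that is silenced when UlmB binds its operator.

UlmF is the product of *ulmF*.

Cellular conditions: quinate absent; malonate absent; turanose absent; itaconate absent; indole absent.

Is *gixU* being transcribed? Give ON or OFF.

Malonate is absent, so OrvC is inactive.
With no repressor bound, *bexR* is transcribed.
So BexR is produced and active.
Itaconate is absent, so HaxJ is inactive.
Turanose is absent, so KulW is active.
With repressor KulW bound, *zorQ* is not transcribed.
So ZorQ is not produced.
Indole is absent, so HolX is active.
With repressor HolX bound, *orvE* is not transcribed.
So OrvE is not produced.
With no repressor bound, *fenK* is transcribed.
So FenK is produced and active.
Quinate is absent, so UlmB is active.
With repressor UlmB bound, *gixY* is not transcribed.
So GixY is not produced.
With no repressor bound, *ulmF* is transcribed.
So UlmF is produced and active.
No repressor is bound and BexR and FenK and UlmF are active, so *gixU* is transcribed.

ON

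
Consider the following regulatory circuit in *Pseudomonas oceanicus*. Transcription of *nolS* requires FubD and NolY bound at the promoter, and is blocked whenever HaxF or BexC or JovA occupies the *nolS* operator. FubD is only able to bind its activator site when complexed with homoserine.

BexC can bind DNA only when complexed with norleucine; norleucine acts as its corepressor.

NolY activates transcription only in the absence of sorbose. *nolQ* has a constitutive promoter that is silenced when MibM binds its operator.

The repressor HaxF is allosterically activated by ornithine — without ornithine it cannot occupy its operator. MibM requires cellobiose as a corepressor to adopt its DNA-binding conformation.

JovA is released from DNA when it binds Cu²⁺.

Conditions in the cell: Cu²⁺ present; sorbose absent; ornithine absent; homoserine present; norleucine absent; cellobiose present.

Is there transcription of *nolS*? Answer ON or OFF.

ON

Homoserine is present, so FubD is active.
Sorbose is absent, so NolY is active.
Ornithine is absent, so HaxF is inactive.
Norleucine is absent, so BexC is inactive.
Cu²⁺ is present, so JovA is inactive.
No repressor is bound and FubD and NolY are active, so *nolS* is transcribed.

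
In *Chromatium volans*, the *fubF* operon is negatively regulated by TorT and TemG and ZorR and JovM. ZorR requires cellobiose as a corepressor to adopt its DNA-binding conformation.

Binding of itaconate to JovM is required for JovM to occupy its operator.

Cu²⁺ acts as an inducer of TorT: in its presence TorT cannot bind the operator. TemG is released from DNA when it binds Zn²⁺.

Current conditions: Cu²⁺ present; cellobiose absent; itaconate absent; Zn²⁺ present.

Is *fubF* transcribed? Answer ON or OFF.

ON

Cu²⁺ is present, so TorT is inactive.
Zn²⁺ is present, so TemG is inactive.
Cellobiose is absent, so ZorR is inactive.
Itaconate is absent, so JovM is inactive.
With no repressor bound, *fubF* is transcribed.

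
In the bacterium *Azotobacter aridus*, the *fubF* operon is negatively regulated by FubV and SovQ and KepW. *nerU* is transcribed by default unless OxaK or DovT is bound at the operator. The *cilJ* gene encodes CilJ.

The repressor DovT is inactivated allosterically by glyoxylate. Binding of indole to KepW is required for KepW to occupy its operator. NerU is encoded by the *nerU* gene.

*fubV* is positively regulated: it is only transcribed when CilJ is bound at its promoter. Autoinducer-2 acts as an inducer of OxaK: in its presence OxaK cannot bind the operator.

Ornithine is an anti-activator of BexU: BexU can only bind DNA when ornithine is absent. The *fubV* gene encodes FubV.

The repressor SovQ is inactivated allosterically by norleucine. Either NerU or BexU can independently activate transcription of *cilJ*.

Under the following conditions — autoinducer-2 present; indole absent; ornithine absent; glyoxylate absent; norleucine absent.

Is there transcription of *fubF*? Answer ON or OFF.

Autoinducer-2 is present, so OxaK is inactive.
Glyoxylate is absent, so DovT is active.
With repressor DovT bound, *nerU* is not transcribed.
So NerU is not produced.
Ornithine is absent, so BexU is active.
Activator BexU is present, so *cilJ* is transcribed.
So CilJ is produced and active.
No repressor is bound and CilJ is active, so *fubV* is transcribed.
So FubV is produced and active.
Norleucine is absent, so SovQ is active.
Indole is absent, so KepW is inactive.
With repressor FubV bound, *fubF* is not transcribed.

OFF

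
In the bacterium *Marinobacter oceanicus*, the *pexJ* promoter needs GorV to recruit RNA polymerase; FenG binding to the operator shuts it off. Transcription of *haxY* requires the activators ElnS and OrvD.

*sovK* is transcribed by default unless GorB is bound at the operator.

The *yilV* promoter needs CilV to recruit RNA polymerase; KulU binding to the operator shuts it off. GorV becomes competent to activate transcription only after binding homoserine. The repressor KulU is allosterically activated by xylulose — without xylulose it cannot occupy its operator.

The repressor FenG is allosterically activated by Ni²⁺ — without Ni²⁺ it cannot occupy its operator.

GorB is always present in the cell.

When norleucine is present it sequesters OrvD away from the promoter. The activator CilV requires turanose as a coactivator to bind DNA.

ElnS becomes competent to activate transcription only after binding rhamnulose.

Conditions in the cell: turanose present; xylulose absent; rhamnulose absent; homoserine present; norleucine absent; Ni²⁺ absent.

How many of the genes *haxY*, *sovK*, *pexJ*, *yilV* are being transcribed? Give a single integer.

Rhamnulose is absent, so ElnS is inactive.
Norleucine is absent, so OrvD is active.
Required activator ElnS is absent, so *haxY* is not transcribed.
→ *haxY* is OFF.
GorB is produced constitutively and is active.
With repressor GorB bound, *sovK* is not transcribed.
→ *sovK* is OFF.
Homoserine is present, so GorV is active.
Ni²⁺ is absent, so FenG is inactive.
No repressor is bound and GorV is active, so *pexJ* is transcribed.
→ *pexJ* is ON.
Xylulose is absent, so KulU is inactive.
Turanose is present, so CilV is active.
No repressor is bound and CilV is active, so *yilV* is transcribed.
→ *yilV* is ON.
2 of the 4 genes are transcribed.

2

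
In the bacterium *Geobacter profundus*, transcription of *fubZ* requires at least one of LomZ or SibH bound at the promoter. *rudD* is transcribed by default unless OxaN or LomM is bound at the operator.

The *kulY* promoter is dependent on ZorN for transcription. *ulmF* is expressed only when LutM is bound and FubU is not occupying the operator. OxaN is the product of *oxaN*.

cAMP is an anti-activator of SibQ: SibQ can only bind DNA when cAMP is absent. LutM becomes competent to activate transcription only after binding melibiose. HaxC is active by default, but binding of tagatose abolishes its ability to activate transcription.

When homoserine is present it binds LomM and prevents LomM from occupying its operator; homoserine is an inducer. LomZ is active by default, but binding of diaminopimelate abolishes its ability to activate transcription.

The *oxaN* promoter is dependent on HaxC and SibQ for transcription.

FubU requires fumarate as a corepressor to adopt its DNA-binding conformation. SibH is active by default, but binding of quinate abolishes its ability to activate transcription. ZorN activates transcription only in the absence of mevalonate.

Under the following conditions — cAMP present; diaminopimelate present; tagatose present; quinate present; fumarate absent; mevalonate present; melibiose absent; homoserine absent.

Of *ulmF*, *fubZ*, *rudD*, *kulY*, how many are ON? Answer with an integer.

0

Melibiose is absent, so LutM is inactive.
Fumarate is absent, so FubU is inactive.
Required activator LutM is absent, so *ulmF* is not transcribed.
→ *ulmF* is OFF.
Diaminopimelate is present, so LomZ is inactive.
Quinate is present, so SibH is inactive.
No activator is available at the *fubZ* promoter, so *fubZ* is not transcribed.
→ *fubZ* is OFF.
Tagatose is present, so HaxC is inactive.
cAMP is present, so SibQ is inactive.
Required activator HaxC is absent, so *oxaN* is not transcribed.
So OxaN is not produced.
Homoserine is absent, so LomM is active.
With repressor LomM bound, *rudD* is not transcribed.
→ *rudD* is OFF.
Mevalonate is present, so ZorN is inactive.
Required activator ZorN is absent, so *kulY* is not transcribed.
→ *kulY* is OFF.
0 of the 4 genes are transcribed.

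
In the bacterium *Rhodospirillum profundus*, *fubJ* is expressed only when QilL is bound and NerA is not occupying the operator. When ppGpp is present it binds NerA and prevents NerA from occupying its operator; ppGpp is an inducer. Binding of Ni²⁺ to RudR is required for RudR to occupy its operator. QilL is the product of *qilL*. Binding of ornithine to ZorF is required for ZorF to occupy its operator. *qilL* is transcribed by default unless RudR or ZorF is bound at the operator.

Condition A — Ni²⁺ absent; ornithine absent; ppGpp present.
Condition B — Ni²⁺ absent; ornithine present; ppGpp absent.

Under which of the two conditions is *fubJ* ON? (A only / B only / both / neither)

Condition A:
Ni²⁺ is absent, so RudR is inactive.
Ornithine is absent, so ZorF is inactive.
With no repressor bound, *qilL* is transcribed.
So QilL is produced and active.
ppGpp is present, so NerA is inactive.
No repressor is bound and QilL is active, so *fubJ* is transcribed.
→ *fubJ* is ON in A.
Condition B:
Ni²⁺ is absent, so RudR is inactive.
Ornithine is present, so ZorF is active.
With repressor ZorF bound, *qilL* is not transcribed.
So QilL is not produced.
ppGpp is absent, so NerA is active.
With repressor NerA bound, *fubJ* is not transcribed.
→ *fubJ* is OFF in B.

A only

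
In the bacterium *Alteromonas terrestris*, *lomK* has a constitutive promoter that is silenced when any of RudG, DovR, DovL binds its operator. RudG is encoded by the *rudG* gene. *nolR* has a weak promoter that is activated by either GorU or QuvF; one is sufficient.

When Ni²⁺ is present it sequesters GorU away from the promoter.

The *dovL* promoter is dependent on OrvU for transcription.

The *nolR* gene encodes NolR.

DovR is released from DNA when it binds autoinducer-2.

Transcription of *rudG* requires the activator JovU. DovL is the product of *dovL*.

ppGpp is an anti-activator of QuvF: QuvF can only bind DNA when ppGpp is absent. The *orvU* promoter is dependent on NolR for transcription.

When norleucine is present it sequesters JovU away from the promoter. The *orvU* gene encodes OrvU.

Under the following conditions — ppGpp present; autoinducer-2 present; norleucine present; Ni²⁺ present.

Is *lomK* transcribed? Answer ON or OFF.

Norleucine is present, so JovU is inactive.
Required activator JovU is absent, so *rudG* is not transcribed.
So RudG is not produced.
Autoinducer-2 is present, so DovR is inactive.
Ni²⁺ is present, so GorU is inactive.
ppGpp is present, so QuvF is inactive.
No activator is available at the *nolR* promoter, so *nolR* is not transcribed.
So NolR is not produced.
Required activator NolR is absent, so *orvU* is not transcribed.
So OrvU is not produced.
Required activator OrvU is absent, so *dovL* is not transcribed.
So DovL is not produced.
With no repressor bound, *lomK* is transcribed.

ON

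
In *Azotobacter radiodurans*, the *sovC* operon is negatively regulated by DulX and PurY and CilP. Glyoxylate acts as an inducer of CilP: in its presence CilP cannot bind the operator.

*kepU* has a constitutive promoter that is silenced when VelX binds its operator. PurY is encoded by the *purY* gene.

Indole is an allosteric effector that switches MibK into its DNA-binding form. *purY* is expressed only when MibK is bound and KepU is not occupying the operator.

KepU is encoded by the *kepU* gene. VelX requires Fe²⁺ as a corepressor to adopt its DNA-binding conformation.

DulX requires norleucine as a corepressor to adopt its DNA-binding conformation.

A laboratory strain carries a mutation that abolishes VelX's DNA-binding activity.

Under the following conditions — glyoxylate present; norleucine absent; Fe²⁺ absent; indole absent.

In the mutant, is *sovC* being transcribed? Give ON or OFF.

Norleucine is absent, so DulX is inactive.
Indole is absent, so MibK is inactive.
VelX is non-functional in this strain, so it has no effect.
With no repressor bound, *kepU* is transcribed.
So KepU is produced and active.
With repressor KepU bound, *purY* is not transcribed.
So PurY is not produced.
Glyoxylate is present, so CilP is inactive.
With no repressor bound, *sovC* is transcribed.

ON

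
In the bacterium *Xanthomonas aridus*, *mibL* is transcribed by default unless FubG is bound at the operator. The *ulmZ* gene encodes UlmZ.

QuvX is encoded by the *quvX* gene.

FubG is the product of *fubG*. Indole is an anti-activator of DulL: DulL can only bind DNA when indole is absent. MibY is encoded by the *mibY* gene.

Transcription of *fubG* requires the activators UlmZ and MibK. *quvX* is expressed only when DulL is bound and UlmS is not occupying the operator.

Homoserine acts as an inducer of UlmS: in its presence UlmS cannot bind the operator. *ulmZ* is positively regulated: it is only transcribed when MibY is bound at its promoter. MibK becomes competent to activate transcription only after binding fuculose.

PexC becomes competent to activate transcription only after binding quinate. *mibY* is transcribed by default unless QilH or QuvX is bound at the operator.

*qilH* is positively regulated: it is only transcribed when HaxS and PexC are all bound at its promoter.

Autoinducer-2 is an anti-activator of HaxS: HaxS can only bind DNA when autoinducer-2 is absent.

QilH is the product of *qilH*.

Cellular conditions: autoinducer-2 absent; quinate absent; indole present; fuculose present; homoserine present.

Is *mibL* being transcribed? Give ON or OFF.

OFF

Autoinducer-2 is absent, so HaxS is active.
Quinate is absent, so PexC is inactive.
Required activator PexC is absent, so *qilH* is not transcribed.
So QilH is not produced.
Indole is present, so DulL is inactive.
Homoserine is present, so UlmS is inactive.
Required activator DulL is absent, so *quvX* is not transcribed.
So QuvX is not produced.
With no repressor bound, *mibY* is transcribed.
So MibY is produced and active.
No repressor is bound and MibY is active, so *ulmZ* is transcribed.
So UlmZ is produced and active.
Fuculose is present, so MibK is active.
No repressor is bound and UlmZ and MibK are active, so *fubG* is transcribed.
So FubG is produced and active.
With repressor FubG bound, *mibL* is not transcribed.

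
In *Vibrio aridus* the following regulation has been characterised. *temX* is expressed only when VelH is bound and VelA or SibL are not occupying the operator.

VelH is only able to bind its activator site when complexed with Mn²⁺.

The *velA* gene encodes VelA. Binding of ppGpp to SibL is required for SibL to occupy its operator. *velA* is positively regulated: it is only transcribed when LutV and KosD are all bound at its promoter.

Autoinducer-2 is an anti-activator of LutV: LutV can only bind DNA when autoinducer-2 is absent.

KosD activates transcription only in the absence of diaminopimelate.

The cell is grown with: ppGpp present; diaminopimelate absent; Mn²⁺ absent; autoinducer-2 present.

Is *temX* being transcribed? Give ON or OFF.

Mn²⁺ is absent, so VelH is inactive.
Autoinducer-2 is present, so LutV is inactive.
Diaminopimelate is absent, so KosD is active.
Required activator LutV is absent, so *velA* is not transcribed.
So VelA is not produced.
ppGpp is present, so SibL is active.
With repressor SibL bound, *temX* is not transcribed.

OFF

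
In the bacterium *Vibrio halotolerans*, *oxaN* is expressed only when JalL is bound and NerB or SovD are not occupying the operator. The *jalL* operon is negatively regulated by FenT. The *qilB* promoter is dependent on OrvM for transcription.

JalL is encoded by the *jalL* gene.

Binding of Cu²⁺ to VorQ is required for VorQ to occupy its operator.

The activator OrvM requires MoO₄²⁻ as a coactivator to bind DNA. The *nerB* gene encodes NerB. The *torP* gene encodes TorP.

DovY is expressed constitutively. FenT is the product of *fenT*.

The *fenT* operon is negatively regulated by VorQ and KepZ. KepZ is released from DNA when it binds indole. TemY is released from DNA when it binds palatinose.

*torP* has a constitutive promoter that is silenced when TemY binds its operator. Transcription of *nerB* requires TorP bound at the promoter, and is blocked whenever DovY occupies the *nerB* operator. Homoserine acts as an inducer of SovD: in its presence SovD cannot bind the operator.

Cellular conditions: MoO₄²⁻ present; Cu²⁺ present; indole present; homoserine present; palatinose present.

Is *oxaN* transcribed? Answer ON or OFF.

Palatinose is present, so TemY is inactive.
With no repressor bound, *torP* is transcribed.
So TorP is produced and active.
DovY is produced constitutively and is active.
With repressor DovY bound, *nerB* is not transcribed.
So NerB is not produced.
Cu²⁺ is present, so VorQ is active.
Indole is present, so KepZ is inactive.
With repressor VorQ bound, *fenT* is not transcribed.
So FenT is not produced.
With no repressor bound, *jalL* is transcribed.
So JalL is produced and active.
Homoserine is present, so SovD is inactive.
No repressor is bound and JalL is active, so *oxaN* is transcribed.

ON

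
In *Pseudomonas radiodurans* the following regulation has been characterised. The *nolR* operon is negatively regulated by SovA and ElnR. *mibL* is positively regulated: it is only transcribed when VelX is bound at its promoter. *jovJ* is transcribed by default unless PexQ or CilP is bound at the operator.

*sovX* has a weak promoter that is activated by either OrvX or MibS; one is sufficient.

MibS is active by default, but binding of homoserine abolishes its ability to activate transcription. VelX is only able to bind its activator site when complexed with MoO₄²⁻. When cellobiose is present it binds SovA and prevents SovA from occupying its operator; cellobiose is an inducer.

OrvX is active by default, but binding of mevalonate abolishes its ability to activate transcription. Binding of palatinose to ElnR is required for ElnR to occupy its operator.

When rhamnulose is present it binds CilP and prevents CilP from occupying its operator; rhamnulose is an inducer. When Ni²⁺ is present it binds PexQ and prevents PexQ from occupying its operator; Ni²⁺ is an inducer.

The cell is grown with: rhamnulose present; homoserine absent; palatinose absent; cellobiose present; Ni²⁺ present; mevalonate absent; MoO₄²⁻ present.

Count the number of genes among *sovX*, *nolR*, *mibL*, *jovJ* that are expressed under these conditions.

4

Mevalonate is absent, so OrvX is active.
Homoserine is absent, so MibS is active.
Activator OrvX is present, so *sovX* is transcribed.
→ *sovX* is ON.
Cellobiose is present, so SovA is inactive.
Palatinose is absent, so ElnR is inactive.
With no repressor bound, *nolR* is transcribed.
→ *nolR* is ON.
MoO₄²⁻ is present, so VelX is active.
No repressor is bound and VelX is active, so *mibL* is transcribed.
→ *mibL* is ON.
Ni²⁺ is present, so PexQ is inactive.
Rhamnulose is present, so CilP is inactive.
With no repressor bound, *jovJ* is transcribed.
→ *jovJ* is ON.
4 of the 4 genes are transcribed.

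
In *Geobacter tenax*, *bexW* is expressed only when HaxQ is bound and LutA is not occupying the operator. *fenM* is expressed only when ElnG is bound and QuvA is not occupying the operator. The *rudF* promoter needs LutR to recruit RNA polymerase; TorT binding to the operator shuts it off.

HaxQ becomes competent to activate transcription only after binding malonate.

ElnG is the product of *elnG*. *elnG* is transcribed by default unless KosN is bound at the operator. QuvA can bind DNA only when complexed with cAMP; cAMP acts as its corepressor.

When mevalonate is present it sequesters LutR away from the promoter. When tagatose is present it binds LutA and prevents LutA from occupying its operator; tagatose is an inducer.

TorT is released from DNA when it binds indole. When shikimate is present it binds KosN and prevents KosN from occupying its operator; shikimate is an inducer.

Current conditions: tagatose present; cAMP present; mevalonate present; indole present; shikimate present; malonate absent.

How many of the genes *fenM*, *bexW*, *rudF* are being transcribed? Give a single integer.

cAMP is present, so QuvA is active.
Shikimate is present, so KosN is inactive.
With no repressor bound, *elnG* is transcribed.
So ElnG is produced and active.
With repressor QuvA bound, *fenM* is not transcribed.
→ *fenM* is OFF.
Malonate is absent, so HaxQ is inactive.
Tagatose is present, so LutA is inactive.
Required activator HaxQ is absent, so *bexW* is not transcribed.
→ *bexW* is OFF.
Indole is present, so TorT is inactive.
Mevalonate is present, so LutR is inactive.
Required activator LutR is absent, so *rudF* is not transcribed.
→ *rudF* is OFF.
0 of the 3 genes are transcribed.

0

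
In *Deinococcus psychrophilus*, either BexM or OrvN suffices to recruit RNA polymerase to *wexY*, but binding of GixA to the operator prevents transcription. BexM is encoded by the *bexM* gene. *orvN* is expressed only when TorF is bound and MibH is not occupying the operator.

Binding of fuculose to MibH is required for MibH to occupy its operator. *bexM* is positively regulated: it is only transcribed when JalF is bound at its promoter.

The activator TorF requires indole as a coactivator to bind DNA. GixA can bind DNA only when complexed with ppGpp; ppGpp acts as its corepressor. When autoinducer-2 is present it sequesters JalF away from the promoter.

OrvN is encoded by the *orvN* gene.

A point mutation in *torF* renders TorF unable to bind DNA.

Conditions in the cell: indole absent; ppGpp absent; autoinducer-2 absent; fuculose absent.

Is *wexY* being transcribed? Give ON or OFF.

ON

ppGpp is absent, so GixA is inactive.
Autoinducer-2 is absent, so JalF is active.
No repressor is bound and JalF is active, so *bexM* is transcribed.
So BexM is produced and active.
TorF is non-functional in this strain, so it has no effect.
Fuculose is absent, so MibH is inactive.
Required activator TorF is absent, so *orvN* is not transcribed.
So OrvN is not produced.
Activator BexM is present, so *wexY* is transcribed.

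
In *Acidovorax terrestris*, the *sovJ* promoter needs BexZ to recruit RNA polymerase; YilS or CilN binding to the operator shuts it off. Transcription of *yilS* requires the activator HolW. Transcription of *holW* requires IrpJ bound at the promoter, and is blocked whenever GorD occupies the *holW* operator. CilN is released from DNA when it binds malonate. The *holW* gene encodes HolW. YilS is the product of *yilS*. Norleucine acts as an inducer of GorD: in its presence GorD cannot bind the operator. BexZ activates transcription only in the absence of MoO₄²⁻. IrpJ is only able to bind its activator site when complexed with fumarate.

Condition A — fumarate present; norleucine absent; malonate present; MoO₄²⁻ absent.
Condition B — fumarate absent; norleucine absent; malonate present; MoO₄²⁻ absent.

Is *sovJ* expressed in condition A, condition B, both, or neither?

Condition A:
Fumarate is present, so IrpJ is active.
Norleucine is absent, so GorD is active.
With repressor GorD bound, *holW* is not transcribed.
So HolW is not produced.
Required activator HolW is absent, so *yilS* is not transcribed.
So YilS is not produced.
Malonate is present, so CilN is inactive.
MoO₄²⁻ is absent, so BexZ is active.
No repressor is bound and BexZ is active, so *sovJ* is transcribed.
→ *sovJ* is ON in A.
Condition B:
Fumarate is absent, so IrpJ is inactive.
Norleucine is absent, so GorD is active.
With repressor GorD bound, *holW* is not transcribed.
So HolW is not produced.
Required activator HolW is absent, so *yilS* is not transcribed.
So YilS is not produced.
Malonate is present, so CilN is inactive.
MoO₄²⁻ is absent, so BexZ is active.
No repressor is bound and BexZ is active, so *sovJ* is transcribed.
→ *sovJ* is ON in B.

both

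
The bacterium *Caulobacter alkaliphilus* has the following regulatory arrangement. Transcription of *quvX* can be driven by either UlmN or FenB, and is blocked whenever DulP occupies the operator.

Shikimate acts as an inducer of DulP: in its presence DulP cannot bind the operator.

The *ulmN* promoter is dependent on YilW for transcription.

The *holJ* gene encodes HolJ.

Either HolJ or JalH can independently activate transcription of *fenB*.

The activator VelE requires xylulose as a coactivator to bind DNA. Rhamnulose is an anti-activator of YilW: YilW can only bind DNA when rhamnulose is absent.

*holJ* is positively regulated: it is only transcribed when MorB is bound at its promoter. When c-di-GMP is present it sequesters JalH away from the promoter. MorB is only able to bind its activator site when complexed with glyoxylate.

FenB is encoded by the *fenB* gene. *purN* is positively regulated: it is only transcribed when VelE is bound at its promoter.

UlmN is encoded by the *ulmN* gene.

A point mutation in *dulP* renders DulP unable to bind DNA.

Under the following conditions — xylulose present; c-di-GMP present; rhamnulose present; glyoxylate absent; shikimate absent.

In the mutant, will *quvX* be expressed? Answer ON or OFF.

OFF

Rhamnulose is present, so YilW is inactive.
Required activator YilW is absent, so *ulmN* is not transcribed.
So UlmN is not produced.
DulP is non-functional in this strain, so it has no effect.
Glyoxylate is absent, so MorB is inactive.
Required activator MorB is absent, so *holJ* is not transcribed.
So HolJ is not produced.
c-di-GMP is present, so JalH is inactive.
No activator is available at the *fenB* promoter, so *fenB* is not transcribed.
So FenB is not produced.
No activator is available at the *quvX* promoter, so *quvX* is not transcribed.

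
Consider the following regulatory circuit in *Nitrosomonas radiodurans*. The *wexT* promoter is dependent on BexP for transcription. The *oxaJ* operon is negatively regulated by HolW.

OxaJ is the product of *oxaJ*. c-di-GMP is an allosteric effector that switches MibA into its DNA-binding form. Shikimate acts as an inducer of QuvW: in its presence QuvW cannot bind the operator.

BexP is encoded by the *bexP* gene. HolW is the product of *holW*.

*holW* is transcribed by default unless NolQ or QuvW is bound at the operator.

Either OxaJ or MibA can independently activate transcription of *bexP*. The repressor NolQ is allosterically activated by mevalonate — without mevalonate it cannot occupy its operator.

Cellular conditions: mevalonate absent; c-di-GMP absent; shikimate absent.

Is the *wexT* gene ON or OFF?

Mevalonate is absent, so NolQ is inactive.
Shikimate is absent, so QuvW is active.
With repressor QuvW bound, *holW* is not transcribed.
So HolW is not produced.
With no repressor bound, *oxaJ* is transcribed.
So OxaJ is produced and active.
c-di-GMP is absent, so MibA is inactive.
Activator OxaJ is present, so *bexP* is transcribed.
So BexP is produced and active.
No repressor is bound and BexP is active, so *wexT* is transcribed.

ON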